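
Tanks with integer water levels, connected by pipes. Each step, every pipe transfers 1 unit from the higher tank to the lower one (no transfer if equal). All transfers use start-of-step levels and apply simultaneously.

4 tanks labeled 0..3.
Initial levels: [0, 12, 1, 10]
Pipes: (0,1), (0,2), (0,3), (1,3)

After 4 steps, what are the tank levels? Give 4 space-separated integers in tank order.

Step 1: flows [1->0,2->0,3->0,1->3] -> levels [3 10 0 10]
Step 2: flows [1->0,0->2,3->0,1=3] -> levels [4 9 1 9]
Step 3: flows [1->0,0->2,3->0,1=3] -> levels [5 8 2 8]
Step 4: flows [1->0,0->2,3->0,1=3] -> levels [6 7 3 7]

Answer: 6 7 3 7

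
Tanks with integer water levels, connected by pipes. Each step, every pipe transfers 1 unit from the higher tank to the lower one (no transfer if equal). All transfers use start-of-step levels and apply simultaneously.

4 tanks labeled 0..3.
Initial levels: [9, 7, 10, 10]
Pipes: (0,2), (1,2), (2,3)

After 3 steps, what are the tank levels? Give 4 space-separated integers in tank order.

Step 1: flows [2->0,2->1,2=3] -> levels [10 8 8 10]
Step 2: flows [0->2,1=2,3->2] -> levels [9 8 10 9]
Step 3: flows [2->0,2->1,2->3] -> levels [10 9 7 10]

Answer: 10 9 7 10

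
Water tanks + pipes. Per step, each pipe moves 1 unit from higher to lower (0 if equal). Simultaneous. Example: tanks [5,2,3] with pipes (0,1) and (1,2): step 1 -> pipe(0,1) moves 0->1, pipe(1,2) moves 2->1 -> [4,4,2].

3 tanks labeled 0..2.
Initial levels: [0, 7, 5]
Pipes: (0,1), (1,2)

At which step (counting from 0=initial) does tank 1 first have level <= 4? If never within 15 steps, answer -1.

Step 1: flows [1->0,1->2] -> levels [1 5 6]
Step 2: flows [1->0,2->1] -> levels [2 5 5]
Step 3: flows [1->0,1=2] -> levels [3 4 5]
Tank 1 first reaches <=4 at step 3

Answer: 3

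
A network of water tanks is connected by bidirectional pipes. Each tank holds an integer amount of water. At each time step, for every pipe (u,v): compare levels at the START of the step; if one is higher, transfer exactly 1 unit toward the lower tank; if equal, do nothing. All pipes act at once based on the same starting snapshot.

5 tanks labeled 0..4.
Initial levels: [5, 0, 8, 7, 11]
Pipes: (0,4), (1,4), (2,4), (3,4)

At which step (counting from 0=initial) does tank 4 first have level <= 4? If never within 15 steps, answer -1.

Step 1: flows [4->0,4->1,4->2,4->3] -> levels [6 1 9 8 7]
Step 2: flows [4->0,4->1,2->4,3->4] -> levels [7 2 8 7 7]
Step 3: flows [0=4,4->1,2->4,3=4] -> levels [7 3 7 7 7]
Step 4: flows [0=4,4->1,2=4,3=4] -> levels [7 4 7 7 6]
Step 5: flows [0->4,4->1,2->4,3->4] -> levels [6 5 6 6 8]
Step 6: flows [4->0,4->1,4->2,4->3] -> levels [7 6 7 7 4]
Tank 4 first reaches <=4 at step 6

Answer: 6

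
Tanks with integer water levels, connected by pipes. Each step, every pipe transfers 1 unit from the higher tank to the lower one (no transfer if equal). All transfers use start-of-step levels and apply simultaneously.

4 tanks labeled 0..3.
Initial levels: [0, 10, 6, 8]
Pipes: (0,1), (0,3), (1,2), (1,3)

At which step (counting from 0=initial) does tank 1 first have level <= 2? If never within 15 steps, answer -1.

Answer: -1

Derivation:
Step 1: flows [1->0,3->0,1->2,1->3] -> levels [2 7 7 8]
Step 2: flows [1->0,3->0,1=2,3->1] -> levels [4 7 7 6]
Step 3: flows [1->0,3->0,1=2,1->3] -> levels [6 5 7 6]
Step 4: flows [0->1,0=3,2->1,3->1] -> levels [5 8 6 5]
Step 5: flows [1->0,0=3,1->2,1->3] -> levels [6 5 7 6]
  -> period-2 cycle (repeats step 3); tank 1 never drops to <=2
Tank 1 never reaches <=2 within 15 steps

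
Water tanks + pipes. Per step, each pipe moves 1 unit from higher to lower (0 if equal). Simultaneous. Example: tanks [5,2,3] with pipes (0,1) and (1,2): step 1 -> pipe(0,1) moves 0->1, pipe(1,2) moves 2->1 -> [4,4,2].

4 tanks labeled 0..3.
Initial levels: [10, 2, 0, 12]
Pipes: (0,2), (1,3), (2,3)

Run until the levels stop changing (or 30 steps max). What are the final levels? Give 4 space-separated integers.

Step 1: flows [0->2,3->1,3->2] -> levels [9 3 2 10]
Step 2: flows [0->2,3->1,3->2] -> levels [8 4 4 8]
Step 3: flows [0->2,3->1,3->2] -> levels [7 5 6 6]
Step 4: flows [0->2,3->1,2=3] -> levels [6 6 7 5]
Step 5: flows [2->0,1->3,2->3] -> levels [7 5 5 7]
Step 6: flows [0->2,3->1,3->2] -> levels [6 6 7 5]
  -> period-2 cycle: step 6 state = step 4 state; never stabilizes
  -> state at step 30: (30-4) mod 2 = 0, same as step 4 -> [6 6 7 5]

Answer: 6 6 7 5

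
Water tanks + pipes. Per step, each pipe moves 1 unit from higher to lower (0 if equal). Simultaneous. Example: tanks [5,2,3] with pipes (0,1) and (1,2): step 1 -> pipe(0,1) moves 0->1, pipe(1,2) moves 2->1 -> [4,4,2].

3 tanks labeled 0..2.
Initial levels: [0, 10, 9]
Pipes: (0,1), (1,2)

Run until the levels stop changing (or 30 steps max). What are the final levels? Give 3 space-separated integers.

Step 1: flows [1->0,1->2] -> levels [1 8 10]
Step 2: flows [1->0,2->1] -> levels [2 8 9]
Step 3: flows [1->0,2->1] -> levels [3 8 8]
Step 4: flows [1->0,1=2] -> levels [4 7 8]
Step 5: flows [1->0,2->1] -> levels [5 7 7]
Step 6: flows [1->0,1=2] -> levels [6 6 7]
Step 7: flows [0=1,2->1] -> levels [6 7 6]
Step 8: flows [1->0,1->2] -> levels [7 5 7]
Step 9: flows [0->1,2->1] -> levels [6 7 6]
  -> period-2 cycle: step 9 state = step 7 state; never stabilizes
  -> state at step 30: (30-7) mod 2 = 1, same as step 8 -> [7 5 7]

Answer: 7 5 7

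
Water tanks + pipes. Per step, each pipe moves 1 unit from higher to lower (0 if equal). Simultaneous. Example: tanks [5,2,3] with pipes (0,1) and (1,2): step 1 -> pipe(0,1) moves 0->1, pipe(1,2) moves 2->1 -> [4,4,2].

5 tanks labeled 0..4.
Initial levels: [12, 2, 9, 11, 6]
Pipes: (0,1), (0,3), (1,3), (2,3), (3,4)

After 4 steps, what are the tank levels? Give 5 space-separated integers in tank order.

Step 1: flows [0->1,0->3,3->1,3->2,3->4] -> levels [10 4 10 9 7]
Step 2: flows [0->1,0->3,3->1,2->3,3->4] -> levels [8 6 9 9 8]
Step 3: flows [0->1,3->0,3->1,2=3,3->4] -> levels [8 8 9 6 9]
Step 4: flows [0=1,0->3,1->3,2->3,4->3] -> levels [7 7 8 10 8]

Answer: 7 7 8 10 8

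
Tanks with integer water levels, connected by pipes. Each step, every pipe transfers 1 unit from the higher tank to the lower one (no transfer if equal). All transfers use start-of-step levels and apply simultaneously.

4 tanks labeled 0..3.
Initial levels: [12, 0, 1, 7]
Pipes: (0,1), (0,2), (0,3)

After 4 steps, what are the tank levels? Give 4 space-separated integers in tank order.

Step 1: flows [0->1,0->2,0->3] -> levels [9 1 2 8]
Step 2: flows [0->1,0->2,0->3] -> levels [6 2 3 9]
Step 3: flows [0->1,0->2,3->0] -> levels [5 3 4 8]
Step 4: flows [0->1,0->2,3->0] -> levels [4 4 5 7]

Answer: 4 4 5 7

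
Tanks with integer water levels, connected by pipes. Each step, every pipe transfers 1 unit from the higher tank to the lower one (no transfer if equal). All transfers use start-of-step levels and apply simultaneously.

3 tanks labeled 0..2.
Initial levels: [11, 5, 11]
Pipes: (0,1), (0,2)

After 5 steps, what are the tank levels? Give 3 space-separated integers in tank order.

Answer: 9 9 9

Derivation:
Step 1: flows [0->1,0=2] -> levels [10 6 11]
Step 2: flows [0->1,2->0] -> levels [10 7 10]
Step 3: flows [0->1,0=2] -> levels [9 8 10]
Step 4: flows [0->1,2->0] -> levels [9 9 9]
Step 5: flows [0=1,0=2] -> levels [9 9 9]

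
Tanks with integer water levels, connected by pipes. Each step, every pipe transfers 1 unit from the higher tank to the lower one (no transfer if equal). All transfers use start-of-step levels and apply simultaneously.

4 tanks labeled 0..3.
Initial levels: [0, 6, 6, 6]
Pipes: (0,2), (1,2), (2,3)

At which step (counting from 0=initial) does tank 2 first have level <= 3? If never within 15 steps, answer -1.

Step 1: flows [2->0,1=2,2=3] -> levels [1 6 5 6]
Step 2: flows [2->0,1->2,3->2] -> levels [2 5 6 5]
Step 3: flows [2->0,2->1,2->3] -> levels [3 6 3 6]
Tank 2 first reaches <=3 at step 3

Answer: 3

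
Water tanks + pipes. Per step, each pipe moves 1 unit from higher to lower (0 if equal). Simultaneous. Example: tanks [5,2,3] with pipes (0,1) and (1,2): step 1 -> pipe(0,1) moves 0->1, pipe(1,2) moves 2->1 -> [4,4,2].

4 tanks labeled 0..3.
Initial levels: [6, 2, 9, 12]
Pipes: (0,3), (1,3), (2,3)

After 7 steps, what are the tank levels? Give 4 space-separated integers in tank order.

Step 1: flows [3->0,3->1,3->2] -> levels [7 3 10 9]
Step 2: flows [3->0,3->1,2->3] -> levels [8 4 9 8]
Step 3: flows [0=3,3->1,2->3] -> levels [8 5 8 8]
Step 4: flows [0=3,3->1,2=3] -> levels [8 6 8 7]
Step 5: flows [0->3,3->1,2->3] -> levels [7 7 7 8]
Step 6: flows [3->0,3->1,3->2] -> levels [8 8 8 5]
Step 7: flows [0->3,1->3,2->3] -> levels [7 7 7 8]

Answer: 7 7 7 8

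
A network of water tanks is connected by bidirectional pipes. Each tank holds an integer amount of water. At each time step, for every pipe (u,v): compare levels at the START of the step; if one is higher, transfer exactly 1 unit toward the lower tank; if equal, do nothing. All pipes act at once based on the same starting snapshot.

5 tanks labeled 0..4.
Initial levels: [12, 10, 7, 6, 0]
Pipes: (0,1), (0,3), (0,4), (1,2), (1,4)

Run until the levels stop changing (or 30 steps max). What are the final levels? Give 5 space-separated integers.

Step 1: flows [0->1,0->3,0->4,1->2,1->4] -> levels [9 9 8 7 2]
Step 2: flows [0=1,0->3,0->4,1->2,1->4] -> levels [7 7 9 8 4]
Step 3: flows [0=1,3->0,0->4,2->1,1->4] -> levels [7 7 8 7 6]
Step 4: flows [0=1,0=3,0->4,2->1,1->4] -> levels [6 7 7 7 8]
Step 5: flows [1->0,3->0,4->0,1=2,4->1] -> levels [9 7 7 6 6]
Step 6: flows [0->1,0->3,0->4,1=2,1->4] -> levels [6 7 7 7 8]
  -> period-2 cycle: step 6 state = step 4 state; never stabilizes
  -> state at step 30: (30-4) mod 2 = 0, same as step 4 -> [6 7 7 7 8]

Answer: 6 7 7 7 8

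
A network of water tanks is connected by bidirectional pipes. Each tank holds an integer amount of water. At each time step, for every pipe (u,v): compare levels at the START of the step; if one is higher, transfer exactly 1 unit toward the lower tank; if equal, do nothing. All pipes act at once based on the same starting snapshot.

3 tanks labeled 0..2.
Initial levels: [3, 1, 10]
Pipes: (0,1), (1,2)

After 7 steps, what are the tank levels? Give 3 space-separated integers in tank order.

Step 1: flows [0->1,2->1] -> levels [2 3 9]
Step 2: flows [1->0,2->1] -> levels [3 3 8]
Step 3: flows [0=1,2->1] -> levels [3 4 7]
Step 4: flows [1->0,2->1] -> levels [4 4 6]
Step 5: flows [0=1,2->1] -> levels [4 5 5]
Step 6: flows [1->0,1=2] -> levels [5 4 5]
Step 7: flows [0->1,2->1] -> levels [4 6 4]

Answer: 4 6 4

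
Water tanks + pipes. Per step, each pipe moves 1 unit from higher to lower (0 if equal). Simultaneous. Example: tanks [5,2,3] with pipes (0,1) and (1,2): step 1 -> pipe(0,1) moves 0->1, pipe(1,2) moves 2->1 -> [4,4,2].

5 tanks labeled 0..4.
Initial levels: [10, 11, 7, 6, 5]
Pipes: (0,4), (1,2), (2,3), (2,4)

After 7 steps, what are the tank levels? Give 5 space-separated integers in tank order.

Step 1: flows [0->4,1->2,2->3,2->4] -> levels [9 10 6 7 7]
Step 2: flows [0->4,1->2,3->2,4->2] -> levels [8 9 9 6 7]
Step 3: flows [0->4,1=2,2->3,2->4] -> levels [7 9 7 7 9]
Step 4: flows [4->0,1->2,2=3,4->2] -> levels [8 8 9 7 7]
Step 5: flows [0->4,2->1,2->3,2->4] -> levels [7 9 6 8 9]
Step 6: flows [4->0,1->2,3->2,4->2] -> levels [8 8 9 7 7]
  -> period-2 cycle: step 6 state = step 4 state
  -> state at step 7: (7-4) mod 2 = 1, same as step 5 -> [7 9 6 8 9]

Answer: 7 9 6 8 9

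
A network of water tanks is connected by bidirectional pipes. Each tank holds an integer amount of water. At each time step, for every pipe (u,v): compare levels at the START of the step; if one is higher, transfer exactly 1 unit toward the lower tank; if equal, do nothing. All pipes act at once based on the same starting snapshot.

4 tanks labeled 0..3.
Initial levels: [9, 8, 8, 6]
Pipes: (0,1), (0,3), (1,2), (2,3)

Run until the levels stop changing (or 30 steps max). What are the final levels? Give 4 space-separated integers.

Step 1: flows [0->1,0->3,1=2,2->3] -> levels [7 9 7 8]
Step 2: flows [1->0,3->0,1->2,3->2] -> levels [9 7 9 6]
Step 3: flows [0->1,0->3,2->1,2->3] -> levels [7 9 7 8]
  -> period-2 cycle: step 3 state = step 1 state; never stabilizes
  -> state at step 30: (30-1) mod 2 = 1, same as step 2 -> [9 7 9 6]

Answer: 9 7 9 6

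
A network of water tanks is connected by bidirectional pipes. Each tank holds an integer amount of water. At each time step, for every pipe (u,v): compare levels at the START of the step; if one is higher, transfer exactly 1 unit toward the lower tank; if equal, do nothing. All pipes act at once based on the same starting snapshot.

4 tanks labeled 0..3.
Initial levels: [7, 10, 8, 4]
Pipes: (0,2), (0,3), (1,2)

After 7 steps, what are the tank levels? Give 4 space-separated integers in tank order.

Answer: 8 8 6 7

Derivation:
Step 1: flows [2->0,0->3,1->2] -> levels [7 9 8 5]
Step 2: flows [2->0,0->3,1->2] -> levels [7 8 8 6]
Step 3: flows [2->0,0->3,1=2] -> levels [7 8 7 7]
Step 4: flows [0=2,0=3,1->2] -> levels [7 7 8 7]
Step 5: flows [2->0,0=3,2->1] -> levels [8 8 6 7]
Step 6: flows [0->2,0->3,1->2] -> levels [6 7 8 8]
Step 7: flows [2->0,3->0,2->1] -> levels [8 8 6 7]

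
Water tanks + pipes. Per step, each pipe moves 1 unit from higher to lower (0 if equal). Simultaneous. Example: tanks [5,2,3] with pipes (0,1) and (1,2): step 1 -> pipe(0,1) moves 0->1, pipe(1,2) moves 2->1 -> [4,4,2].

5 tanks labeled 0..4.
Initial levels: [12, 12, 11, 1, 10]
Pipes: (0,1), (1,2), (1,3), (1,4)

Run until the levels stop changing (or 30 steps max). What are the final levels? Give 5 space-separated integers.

Answer: 10 7 10 9 10

Derivation:
Step 1: flows [0=1,1->2,1->3,1->4] -> levels [12 9 12 2 11]
Step 2: flows [0->1,2->1,1->3,4->1] -> levels [11 11 11 3 10]
Step 3: flows [0=1,1=2,1->3,1->4] -> levels [11 9 11 4 11]
Step 4: flows [0->1,2->1,1->3,4->1] -> levels [10 11 10 5 10]
Step 5: flows [1->0,1->2,1->3,1->4] -> levels [11 7 11 6 11]
Step 6: flows [0->1,2->1,1->3,4->1] -> levels [10 9 10 7 10]
Step 7: flows [0->1,2->1,1->3,4->1] -> levels [9 11 9 8 9]
Step 8: flows [1->0,1->2,1->3,1->4] -> levels [10 7 10 9 10]
Step 9: flows [0->1,2->1,3->1,4->1] -> levels [9 11 9 8 9]
  -> period-2 cycle: step 9 state = step 7 state; never stabilizes
  -> state at step 30: (30-7) mod 2 = 1, same as step 8 -> [10 7 10 9 10]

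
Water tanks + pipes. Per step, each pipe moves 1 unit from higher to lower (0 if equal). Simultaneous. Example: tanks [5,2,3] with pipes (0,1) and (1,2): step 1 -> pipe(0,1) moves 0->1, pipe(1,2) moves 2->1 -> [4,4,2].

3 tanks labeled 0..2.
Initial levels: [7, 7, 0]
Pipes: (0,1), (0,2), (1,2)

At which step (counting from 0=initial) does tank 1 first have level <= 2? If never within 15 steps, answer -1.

Step 1: flows [0=1,0->2,1->2] -> levels [6 6 2]
Step 2: flows [0=1,0->2,1->2] -> levels [5 5 4]
Step 3: flows [0=1,0->2,1->2] -> levels [4 4 6]
Step 4: flows [0=1,2->0,2->1] -> levels [5 5 4]
  -> period-2 cycle (repeats step 2); tank 1 never drops to <=2
Tank 1 never reaches <=2 within 15 steps

Answer: -1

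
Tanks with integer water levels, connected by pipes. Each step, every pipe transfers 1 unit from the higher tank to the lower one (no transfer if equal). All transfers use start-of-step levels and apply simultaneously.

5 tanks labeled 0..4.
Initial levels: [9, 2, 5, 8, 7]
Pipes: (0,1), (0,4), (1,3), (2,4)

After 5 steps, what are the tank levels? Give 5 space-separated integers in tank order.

Answer: 5 7 6 6 7

Derivation:
Step 1: flows [0->1,0->4,3->1,4->2] -> levels [7 4 6 7 7]
Step 2: flows [0->1,0=4,3->1,4->2] -> levels [6 6 7 6 6]
Step 3: flows [0=1,0=4,1=3,2->4] -> levels [6 6 6 6 7]
Step 4: flows [0=1,4->0,1=3,4->2] -> levels [7 6 7 6 5]
Step 5: flows [0->1,0->4,1=3,2->4] -> levels [5 7 6 6 7]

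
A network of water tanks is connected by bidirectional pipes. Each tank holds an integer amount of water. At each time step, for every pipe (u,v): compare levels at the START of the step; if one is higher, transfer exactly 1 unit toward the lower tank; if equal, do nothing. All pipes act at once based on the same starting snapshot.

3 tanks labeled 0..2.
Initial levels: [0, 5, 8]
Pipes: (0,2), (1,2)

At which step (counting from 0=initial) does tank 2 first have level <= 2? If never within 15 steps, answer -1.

Answer: -1

Derivation:
Step 1: flows [2->0,2->1] -> levels [1 6 6]
Step 2: flows [2->0,1=2] -> levels [2 6 5]
Step 3: flows [2->0,1->2] -> levels [3 5 5]
Step 4: flows [2->0,1=2] -> levels [4 5 4]
Step 5: flows [0=2,1->2] -> levels [4 4 5]
Step 6: flows [2->0,2->1] -> levels [5 5 3]
Step 7: flows [0->2,1->2] -> levels [4 4 5]
  -> period-2 cycle (repeats step 5); tank 2 never drops to <=2
Tank 2 never reaches <=2 within 15 steps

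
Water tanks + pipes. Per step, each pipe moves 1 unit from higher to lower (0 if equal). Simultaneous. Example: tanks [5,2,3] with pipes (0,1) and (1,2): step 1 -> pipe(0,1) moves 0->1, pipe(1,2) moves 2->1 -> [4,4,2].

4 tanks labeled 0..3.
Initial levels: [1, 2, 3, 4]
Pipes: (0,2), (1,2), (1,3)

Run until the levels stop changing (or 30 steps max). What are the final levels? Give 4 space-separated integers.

Step 1: flows [2->0,2->1,3->1] -> levels [2 4 1 3]
Step 2: flows [0->2,1->2,1->3] -> levels [1 2 3 4]
  -> period-2 cycle: step 2 state = step 0 state; never stabilizes
  -> state at step 30: (30-0) mod 2 = 0, same as step 0 -> [1 2 3 4]

Answer: 1 2 3 4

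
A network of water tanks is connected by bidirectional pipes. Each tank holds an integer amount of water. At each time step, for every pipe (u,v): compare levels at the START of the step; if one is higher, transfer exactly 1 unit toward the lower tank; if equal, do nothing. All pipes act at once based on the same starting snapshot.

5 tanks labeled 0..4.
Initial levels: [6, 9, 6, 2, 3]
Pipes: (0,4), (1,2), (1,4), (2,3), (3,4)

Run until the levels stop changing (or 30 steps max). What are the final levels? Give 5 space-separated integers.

Step 1: flows [0->4,1->2,1->4,2->3,4->3] -> levels [5 7 6 4 4]
Step 2: flows [0->4,1->2,1->4,2->3,3=4] -> levels [4 5 6 5 6]
Step 3: flows [4->0,2->1,4->1,2->3,4->3] -> levels [5 7 4 7 3]
Step 4: flows [0->4,1->2,1->4,3->2,3->4] -> levels [4 5 6 5 6]
  -> period-2 cycle: step 4 state = step 2 state; never stabilizes
  -> state at step 30: (30-2) mod 2 = 0, same as step 2 -> [4 5 6 5 6]

Answer: 4 5 6 5 6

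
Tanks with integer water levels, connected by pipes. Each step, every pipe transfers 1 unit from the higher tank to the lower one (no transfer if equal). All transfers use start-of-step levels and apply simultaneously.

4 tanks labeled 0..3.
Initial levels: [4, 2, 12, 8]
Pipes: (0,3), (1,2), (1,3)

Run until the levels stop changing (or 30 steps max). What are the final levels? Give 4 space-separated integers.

Step 1: flows [3->0,2->1,3->1] -> levels [5 4 11 6]
Step 2: flows [3->0,2->1,3->1] -> levels [6 6 10 4]
Step 3: flows [0->3,2->1,1->3] -> levels [5 6 9 6]
Step 4: flows [3->0,2->1,1=3] -> levels [6 7 8 5]
Step 5: flows [0->3,2->1,1->3] -> levels [5 7 7 7]
Step 6: flows [3->0,1=2,1=3] -> levels [6 7 7 6]
Step 7: flows [0=3,1=2,1->3] -> levels [6 6 7 7]
Step 8: flows [3->0,2->1,3->1] -> levels [7 8 6 5]
Step 9: flows [0->3,1->2,1->3] -> levels [6 6 7 7]
  -> period-2 cycle: step 9 state = step 7 state; never stabilizes
  -> state at step 30: (30-7) mod 2 = 1, same as step 8 -> [7 8 6 5]

Answer: 7 8 6 5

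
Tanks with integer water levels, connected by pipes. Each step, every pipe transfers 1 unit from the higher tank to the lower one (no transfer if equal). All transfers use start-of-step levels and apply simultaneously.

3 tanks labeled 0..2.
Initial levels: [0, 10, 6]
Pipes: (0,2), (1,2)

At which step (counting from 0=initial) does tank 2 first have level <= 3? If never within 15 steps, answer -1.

Step 1: flows [2->0,1->2] -> levels [1 9 6]
Step 2: flows [2->0,1->2] -> levels [2 8 6]
Step 3: flows [2->0,1->2] -> levels [3 7 6]
Step 4: flows [2->0,1->2] -> levels [4 6 6]
Step 5: flows [2->0,1=2] -> levels [5 6 5]
Step 6: flows [0=2,1->2] -> levels [5 5 6]
Step 7: flows [2->0,2->1] -> levels [6 6 4]
Step 8: flows [0->2,1->2] -> levels [5 5 6]
  -> period-2 cycle (repeats step 6); tank 2 never drops to <=3
Tank 2 never reaches <=3 within 15 steps

Answer: -1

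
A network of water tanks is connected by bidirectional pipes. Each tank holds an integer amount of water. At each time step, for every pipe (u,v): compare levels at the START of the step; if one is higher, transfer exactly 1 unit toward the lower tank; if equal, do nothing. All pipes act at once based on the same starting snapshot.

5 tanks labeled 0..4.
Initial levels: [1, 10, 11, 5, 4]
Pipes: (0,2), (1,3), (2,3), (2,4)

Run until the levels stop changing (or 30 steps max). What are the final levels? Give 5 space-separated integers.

Step 1: flows [2->0,1->3,2->3,2->4] -> levels [2 9 8 7 5]
Step 2: flows [2->0,1->3,2->3,2->4] -> levels [3 8 5 9 6]
Step 3: flows [2->0,3->1,3->2,4->2] -> levels [4 9 6 7 5]
Step 4: flows [2->0,1->3,3->2,2->4] -> levels [5 8 5 7 6]
Step 5: flows [0=2,1->3,3->2,4->2] -> levels [5 7 7 7 5]
Step 6: flows [2->0,1=3,2=3,2->4] -> levels [6 7 5 7 6]
Step 7: flows [0->2,1=3,3->2,4->2] -> levels [5 7 8 6 5]
Step 8: flows [2->0,1->3,2->3,2->4] -> levels [6 6 5 8 6]
Step 9: flows [0->2,3->1,3->2,4->2] -> levels [5 7 8 6 5]
  -> period-2 cycle: step 9 state = step 7 state; never stabilizes
  -> state at step 30: (30-7) mod 2 = 1, same as step 8 -> [6 6 5 8 6]

Answer: 6 6 5 8 6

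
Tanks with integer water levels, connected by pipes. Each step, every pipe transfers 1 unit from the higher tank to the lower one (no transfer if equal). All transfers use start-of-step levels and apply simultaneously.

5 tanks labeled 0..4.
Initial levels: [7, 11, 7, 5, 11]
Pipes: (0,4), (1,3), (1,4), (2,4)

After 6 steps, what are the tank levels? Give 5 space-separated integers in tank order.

Answer: 9 9 9 7 7

Derivation:
Step 1: flows [4->0,1->3,1=4,4->2] -> levels [8 10 8 6 9]
Step 2: flows [4->0,1->3,1->4,4->2] -> levels [9 8 9 7 8]
Step 3: flows [0->4,1->3,1=4,2->4] -> levels [8 7 8 8 10]
Step 4: flows [4->0,3->1,4->1,4->2] -> levels [9 9 9 7 7]
Step 5: flows [0->4,1->3,1->4,2->4] -> levels [8 7 8 8 10]
  -> period-2 cycle: step 5 state = step 3 state
  -> state at step 6: (6-3) mod 2 = 1, same as step 4 -> [9 9 9 7 7]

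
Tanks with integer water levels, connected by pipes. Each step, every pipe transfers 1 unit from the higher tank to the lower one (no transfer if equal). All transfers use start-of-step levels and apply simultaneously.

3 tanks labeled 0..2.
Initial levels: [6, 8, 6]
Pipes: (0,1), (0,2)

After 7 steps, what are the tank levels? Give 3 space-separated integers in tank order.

Answer: 8 6 6

Derivation:
Step 1: flows [1->0,0=2] -> levels [7 7 6]
Step 2: flows [0=1,0->2] -> levels [6 7 7]
Step 3: flows [1->0,2->0] -> levels [8 6 6]
Step 4: flows [0->1,0->2] -> levels [6 7 7]
  -> period-2 cycle: step 4 state = step 2 state
  -> state at step 7: (7-2) mod 2 = 1, same as step 3 -> [8 6 6]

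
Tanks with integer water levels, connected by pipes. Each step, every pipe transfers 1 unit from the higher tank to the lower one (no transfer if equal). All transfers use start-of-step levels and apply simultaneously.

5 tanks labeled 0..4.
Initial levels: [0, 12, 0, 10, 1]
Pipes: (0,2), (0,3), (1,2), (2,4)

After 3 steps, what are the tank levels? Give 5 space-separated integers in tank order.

Answer: 3 9 3 7 1

Derivation:
Step 1: flows [0=2,3->0,1->2,4->2] -> levels [1 11 2 9 0]
Step 2: flows [2->0,3->0,1->2,2->4] -> levels [3 10 1 8 1]
Step 3: flows [0->2,3->0,1->2,2=4] -> levels [3 9 3 7 1]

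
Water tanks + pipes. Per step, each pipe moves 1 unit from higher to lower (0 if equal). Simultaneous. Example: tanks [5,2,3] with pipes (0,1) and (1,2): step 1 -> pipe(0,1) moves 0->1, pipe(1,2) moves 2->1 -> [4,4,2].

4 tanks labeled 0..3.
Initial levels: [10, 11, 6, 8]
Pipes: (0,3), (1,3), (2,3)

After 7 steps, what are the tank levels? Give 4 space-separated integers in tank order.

Answer: 9 9 9 8

Derivation:
Step 1: flows [0->3,1->3,3->2] -> levels [9 10 7 9]
Step 2: flows [0=3,1->3,3->2] -> levels [9 9 8 9]
Step 3: flows [0=3,1=3,3->2] -> levels [9 9 9 8]
Step 4: flows [0->3,1->3,2->3] -> levels [8 8 8 11]
Step 5: flows [3->0,3->1,3->2] -> levels [9 9 9 8]
  -> period-2 cycle: step 5 state = step 3 state
  -> state at step 7: (7-3) mod 2 = 0, same as step 3 -> [9 9 9 8]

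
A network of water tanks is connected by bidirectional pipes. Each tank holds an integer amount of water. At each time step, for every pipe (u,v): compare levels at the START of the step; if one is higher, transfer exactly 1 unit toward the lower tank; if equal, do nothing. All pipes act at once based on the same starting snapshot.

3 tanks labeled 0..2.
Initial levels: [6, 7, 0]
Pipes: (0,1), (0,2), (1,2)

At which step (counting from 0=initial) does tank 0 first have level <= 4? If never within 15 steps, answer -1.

Step 1: flows [1->0,0->2,1->2] -> levels [6 5 2]
Step 2: flows [0->1,0->2,1->2] -> levels [4 5 4]
Tank 0 first reaches <=4 at step 2

Answer: 2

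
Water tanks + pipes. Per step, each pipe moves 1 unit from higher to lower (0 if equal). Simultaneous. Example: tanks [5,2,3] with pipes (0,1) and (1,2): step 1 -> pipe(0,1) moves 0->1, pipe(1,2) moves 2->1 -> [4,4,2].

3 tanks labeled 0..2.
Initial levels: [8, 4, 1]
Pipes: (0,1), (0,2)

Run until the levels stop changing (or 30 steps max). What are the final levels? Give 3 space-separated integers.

Answer: 5 4 4

Derivation:
Step 1: flows [0->1,0->2] -> levels [6 5 2]
Step 2: flows [0->1,0->2] -> levels [4 6 3]
Step 3: flows [1->0,0->2] -> levels [4 5 4]
Step 4: flows [1->0,0=2] -> levels [5 4 4]
Step 5: flows [0->1,0->2] -> levels [3 5 5]
Step 6: flows [1->0,2->0] -> levels [5 4 4]
  -> period-2 cycle: step 6 state = step 4 state; never stabilizes
  -> state at step 30: (30-4) mod 2 = 0, same as step 4 -> [5 4 4]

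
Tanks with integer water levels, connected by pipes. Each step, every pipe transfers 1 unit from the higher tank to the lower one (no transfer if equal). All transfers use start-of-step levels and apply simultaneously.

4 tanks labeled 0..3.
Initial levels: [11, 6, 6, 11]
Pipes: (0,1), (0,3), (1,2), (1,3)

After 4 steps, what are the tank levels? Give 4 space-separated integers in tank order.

Step 1: flows [0->1,0=3,1=2,3->1] -> levels [10 8 6 10]
Step 2: flows [0->1,0=3,1->2,3->1] -> levels [9 9 7 9]
Step 3: flows [0=1,0=3,1->2,1=3] -> levels [9 8 8 9]
Step 4: flows [0->1,0=3,1=2,3->1] -> levels [8 10 8 8]

Answer: 8 10 8 8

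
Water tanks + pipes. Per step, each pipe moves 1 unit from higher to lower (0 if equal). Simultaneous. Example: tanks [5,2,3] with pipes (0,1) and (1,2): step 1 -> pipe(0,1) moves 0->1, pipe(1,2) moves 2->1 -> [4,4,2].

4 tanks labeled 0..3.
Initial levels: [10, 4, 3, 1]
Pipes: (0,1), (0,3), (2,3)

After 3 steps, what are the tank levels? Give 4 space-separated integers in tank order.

Answer: 5 6 3 4

Derivation:
Step 1: flows [0->1,0->3,2->3] -> levels [8 5 2 3]
Step 2: flows [0->1,0->3,3->2] -> levels [6 6 3 3]
Step 3: flows [0=1,0->3,2=3] -> levels [5 6 3 4]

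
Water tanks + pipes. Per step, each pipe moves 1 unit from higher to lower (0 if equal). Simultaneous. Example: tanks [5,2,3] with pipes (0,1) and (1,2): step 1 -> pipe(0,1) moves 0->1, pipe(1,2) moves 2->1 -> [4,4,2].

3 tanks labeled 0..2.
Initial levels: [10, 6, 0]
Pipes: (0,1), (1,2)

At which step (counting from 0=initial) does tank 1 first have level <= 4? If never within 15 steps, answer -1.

Step 1: flows [0->1,1->2] -> levels [9 6 1]
Step 2: flows [0->1,1->2] -> levels [8 6 2]
Step 3: flows [0->1,1->2] -> levels [7 6 3]
Step 4: flows [0->1,1->2] -> levels [6 6 4]
Step 5: flows [0=1,1->2] -> levels [6 5 5]
Step 6: flows [0->1,1=2] -> levels [5 6 5]
Step 7: flows [1->0,1->2] -> levels [6 4 6]
Tank 1 first reaches <=4 at step 7

Answer: 7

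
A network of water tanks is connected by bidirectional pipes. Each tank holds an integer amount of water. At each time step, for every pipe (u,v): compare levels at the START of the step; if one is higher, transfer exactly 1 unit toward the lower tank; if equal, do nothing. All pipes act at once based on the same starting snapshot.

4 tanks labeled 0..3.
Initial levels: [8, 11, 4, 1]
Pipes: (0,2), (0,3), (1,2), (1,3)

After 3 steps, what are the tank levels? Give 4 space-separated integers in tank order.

Step 1: flows [0->2,0->3,1->2,1->3] -> levels [6 9 6 3]
Step 2: flows [0=2,0->3,1->2,1->3] -> levels [5 7 7 5]
Step 3: flows [2->0,0=3,1=2,1->3] -> levels [6 6 6 6]

Answer: 6 6 6 6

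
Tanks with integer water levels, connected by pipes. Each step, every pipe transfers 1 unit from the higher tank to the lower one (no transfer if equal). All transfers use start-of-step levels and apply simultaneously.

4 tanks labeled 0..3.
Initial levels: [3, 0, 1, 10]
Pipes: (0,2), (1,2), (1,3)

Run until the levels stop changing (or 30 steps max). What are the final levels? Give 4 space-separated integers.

Answer: 4 5 2 3

Derivation:
Step 1: flows [0->2,2->1,3->1] -> levels [2 2 1 9]
Step 2: flows [0->2,1->2,3->1] -> levels [1 2 3 8]
Step 3: flows [2->0,2->1,3->1] -> levels [2 4 1 7]
Step 4: flows [0->2,1->2,3->1] -> levels [1 4 3 6]
Step 5: flows [2->0,1->2,3->1] -> levels [2 4 3 5]
Step 6: flows [2->0,1->2,3->1] -> levels [3 4 3 4]
Step 7: flows [0=2,1->2,1=3] -> levels [3 3 4 4]
Step 8: flows [2->0,2->1,3->1] -> levels [4 5 2 3]
Step 9: flows [0->2,1->2,1->3] -> levels [3 3 4 4]
  -> period-2 cycle: step 9 state = step 7 state; never stabilizes
  -> state at step 30: (30-7) mod 2 = 1, same as step 8 -> [4 5 2 3]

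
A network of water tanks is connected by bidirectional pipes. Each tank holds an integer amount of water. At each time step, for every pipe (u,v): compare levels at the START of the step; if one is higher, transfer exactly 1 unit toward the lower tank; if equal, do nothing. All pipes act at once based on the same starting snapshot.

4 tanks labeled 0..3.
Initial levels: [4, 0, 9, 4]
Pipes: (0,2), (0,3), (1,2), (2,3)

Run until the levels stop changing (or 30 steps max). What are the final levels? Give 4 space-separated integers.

Answer: 4 4 5 4

Derivation:
Step 1: flows [2->0,0=3,2->1,2->3] -> levels [5 1 6 5]
Step 2: flows [2->0,0=3,2->1,2->3] -> levels [6 2 3 6]
Step 3: flows [0->2,0=3,2->1,3->2] -> levels [5 3 4 5]
Step 4: flows [0->2,0=3,2->1,3->2] -> levels [4 4 5 4]
Step 5: flows [2->0,0=3,2->1,2->3] -> levels [5 5 2 5]
Step 6: flows [0->2,0=3,1->2,3->2] -> levels [4 4 5 4]
  -> period-2 cycle: step 6 state = step 4 state; never stabilizes
  -> state at step 30: (30-4) mod 2 = 0, same as step 4 -> [4 4 5 4]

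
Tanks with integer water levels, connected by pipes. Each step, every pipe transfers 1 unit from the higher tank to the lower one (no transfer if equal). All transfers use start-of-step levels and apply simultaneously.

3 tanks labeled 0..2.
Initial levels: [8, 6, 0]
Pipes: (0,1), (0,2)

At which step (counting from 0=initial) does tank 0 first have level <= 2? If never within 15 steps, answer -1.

Answer: -1

Derivation:
Step 1: flows [0->1,0->2] -> levels [6 7 1]
Step 2: flows [1->0,0->2] -> levels [6 6 2]
Step 3: flows [0=1,0->2] -> levels [5 6 3]
Step 4: flows [1->0,0->2] -> levels [5 5 4]
Step 5: flows [0=1,0->2] -> levels [4 5 5]
Step 6: flows [1->0,2->0] -> levels [6 4 4]
Step 7: flows [0->1,0->2] -> levels [4 5 5]
  -> period-2 cycle (repeats step 5); tank 0 never drops to <=2
Tank 0 never reaches <=2 within 15 steps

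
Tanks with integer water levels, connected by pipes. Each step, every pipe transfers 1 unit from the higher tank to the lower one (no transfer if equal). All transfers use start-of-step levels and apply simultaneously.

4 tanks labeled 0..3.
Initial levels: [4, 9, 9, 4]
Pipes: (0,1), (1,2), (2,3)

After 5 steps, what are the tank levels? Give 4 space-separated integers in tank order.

Step 1: flows [1->0,1=2,2->3] -> levels [5 8 8 5]
Step 2: flows [1->0,1=2,2->3] -> levels [6 7 7 6]
Step 3: flows [1->0,1=2,2->3] -> levels [7 6 6 7]
Step 4: flows [0->1,1=2,3->2] -> levels [6 7 7 6]
  -> period-2 cycle: step 4 state = step 2 state
  -> state at step 5: (5-2) mod 2 = 1, same as step 3 -> [7 6 6 7]

Answer: 7 6 6 7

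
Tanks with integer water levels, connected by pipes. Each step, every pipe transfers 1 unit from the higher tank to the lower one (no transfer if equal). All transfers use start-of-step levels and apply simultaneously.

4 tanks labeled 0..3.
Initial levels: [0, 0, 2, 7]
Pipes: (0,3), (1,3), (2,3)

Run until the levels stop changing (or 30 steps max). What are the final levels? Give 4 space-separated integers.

Answer: 2 2 4 1

Derivation:
Step 1: flows [3->0,3->1,3->2] -> levels [1 1 3 4]
Step 2: flows [3->0,3->1,3->2] -> levels [2 2 4 1]
Step 3: flows [0->3,1->3,2->3] -> levels [1 1 3 4]
  -> period-2 cycle: step 3 state = step 1 state; never stabilizes
  -> state at step 30: (30-1) mod 2 = 1, same as step 2 -> [2 2 4 1]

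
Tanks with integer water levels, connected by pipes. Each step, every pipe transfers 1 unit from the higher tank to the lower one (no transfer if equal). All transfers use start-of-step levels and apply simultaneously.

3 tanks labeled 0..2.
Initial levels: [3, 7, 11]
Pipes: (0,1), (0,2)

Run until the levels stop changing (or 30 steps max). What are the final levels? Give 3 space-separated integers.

Step 1: flows [1->0,2->0] -> levels [5 6 10]
Step 2: flows [1->0,2->0] -> levels [7 5 9]
Step 3: flows [0->1,2->0] -> levels [7 6 8]
Step 4: flows [0->1,2->0] -> levels [7 7 7]
Step 5: flows [0=1,0=2] -> levels [7 7 7]
  -> stable (no change)

Answer: 7 7 7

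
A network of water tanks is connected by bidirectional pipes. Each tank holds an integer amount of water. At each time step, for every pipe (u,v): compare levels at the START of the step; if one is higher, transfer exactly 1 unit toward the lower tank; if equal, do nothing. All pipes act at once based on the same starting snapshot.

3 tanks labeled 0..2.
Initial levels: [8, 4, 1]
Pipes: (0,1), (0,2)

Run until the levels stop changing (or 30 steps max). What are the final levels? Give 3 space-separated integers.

Answer: 5 4 4

Derivation:
Step 1: flows [0->1,0->2] -> levels [6 5 2]
Step 2: flows [0->1,0->2] -> levels [4 6 3]
Step 3: flows [1->0,0->2] -> levels [4 5 4]
Step 4: flows [1->0,0=2] -> levels [5 4 4]
Step 5: flows [0->1,0->2] -> levels [3 5 5]
Step 6: flows [1->0,2->0] -> levels [5 4 4]
  -> period-2 cycle: step 6 state = step 4 state; never stabilizes
  -> state at step 30: (30-4) mod 2 = 0, same as step 4 -> [5 4 4]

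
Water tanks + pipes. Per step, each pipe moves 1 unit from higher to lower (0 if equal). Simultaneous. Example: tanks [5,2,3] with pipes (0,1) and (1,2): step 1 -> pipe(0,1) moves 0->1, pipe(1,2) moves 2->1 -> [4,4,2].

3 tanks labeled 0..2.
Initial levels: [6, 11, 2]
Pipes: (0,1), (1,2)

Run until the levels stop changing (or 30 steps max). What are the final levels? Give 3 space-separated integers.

Step 1: flows [1->0,1->2] -> levels [7 9 3]
Step 2: flows [1->0,1->2] -> levels [8 7 4]
Step 3: flows [0->1,1->2] -> levels [7 7 5]
Step 4: flows [0=1,1->2] -> levels [7 6 6]
Step 5: flows [0->1,1=2] -> levels [6 7 6]
Step 6: flows [1->0,1->2] -> levels [7 5 7]
Step 7: flows [0->1,2->1] -> levels [6 7 6]
  -> period-2 cycle: step 7 state = step 5 state; never stabilizes
  -> state at step 30: (30-5) mod 2 = 1, same as step 6 -> [7 5 7]

Answer: 7 5 7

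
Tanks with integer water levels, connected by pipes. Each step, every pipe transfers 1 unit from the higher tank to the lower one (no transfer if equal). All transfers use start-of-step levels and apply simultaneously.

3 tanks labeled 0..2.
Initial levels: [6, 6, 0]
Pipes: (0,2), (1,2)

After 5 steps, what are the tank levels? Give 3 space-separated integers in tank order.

Step 1: flows [0->2,1->2] -> levels [5 5 2]
Step 2: flows [0->2,1->2] -> levels [4 4 4]
Step 3: flows [0=2,1=2] -> levels [4 4 4]
  -> stable; steps 4..5 unchanged -> [4 4 4]

Answer: 4 4 4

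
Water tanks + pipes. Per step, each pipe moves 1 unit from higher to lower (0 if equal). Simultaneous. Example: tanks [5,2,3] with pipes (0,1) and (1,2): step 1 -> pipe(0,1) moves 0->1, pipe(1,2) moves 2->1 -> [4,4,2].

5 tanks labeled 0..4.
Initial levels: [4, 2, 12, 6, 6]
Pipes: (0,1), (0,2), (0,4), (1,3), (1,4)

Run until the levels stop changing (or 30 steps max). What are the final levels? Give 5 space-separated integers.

Answer: 8 4 6 6 6

Derivation:
Step 1: flows [0->1,2->0,4->0,3->1,4->1] -> levels [5 5 11 5 4]
Step 2: flows [0=1,2->0,0->4,1=3,1->4] -> levels [5 4 10 5 6]
Step 3: flows [0->1,2->0,4->0,3->1,4->1] -> levels [6 7 9 4 4]
Step 4: flows [1->0,2->0,0->4,1->3,1->4] -> levels [7 4 8 5 6]
Step 5: flows [0->1,2->0,0->4,3->1,4->1] -> levels [6 7 7 4 6]
Step 6: flows [1->0,2->0,0=4,1->3,1->4] -> levels [8 4 6 5 7]
Step 7: flows [0->1,0->2,0->4,3->1,4->1] -> levels [5 7 7 4 7]
Step 8: flows [1->0,2->0,4->0,1->3,1=4] -> levels [8 5 6 5 6]
Step 9: flows [0->1,0->2,0->4,1=3,4->1] -> levels [5 7 7 5 6]
Step 10: flows [1->0,2->0,4->0,1->3,1->4] -> levels [8 4 6 6 6]
Step 11: flows [0->1,0->2,0->4,3->1,4->1] -> levels [5 7 7 5 6]
  -> period-2 cycle: step 11 state = step 9 state; never stabilizes
  -> state at step 30: (30-9) mod 2 = 1, same as step 10 -> [8 4 6 6 6]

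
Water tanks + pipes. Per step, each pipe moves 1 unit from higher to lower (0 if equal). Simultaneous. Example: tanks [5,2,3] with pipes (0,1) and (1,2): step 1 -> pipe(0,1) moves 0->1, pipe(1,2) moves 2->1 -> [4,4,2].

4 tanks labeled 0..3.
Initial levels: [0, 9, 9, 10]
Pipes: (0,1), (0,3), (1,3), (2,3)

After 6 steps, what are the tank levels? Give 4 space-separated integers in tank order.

Answer: 8 6 7 7

Derivation:
Step 1: flows [1->0,3->0,3->1,3->2] -> levels [2 9 10 7]
Step 2: flows [1->0,3->0,1->3,2->3] -> levels [4 7 9 8]
Step 3: flows [1->0,3->0,3->1,2->3] -> levels [6 7 8 7]
Step 4: flows [1->0,3->0,1=3,2->3] -> levels [8 6 7 7]
Step 5: flows [0->1,0->3,3->1,2=3] -> levels [6 8 7 7]
Step 6: flows [1->0,3->0,1->3,2=3] -> levels [8 6 7 7]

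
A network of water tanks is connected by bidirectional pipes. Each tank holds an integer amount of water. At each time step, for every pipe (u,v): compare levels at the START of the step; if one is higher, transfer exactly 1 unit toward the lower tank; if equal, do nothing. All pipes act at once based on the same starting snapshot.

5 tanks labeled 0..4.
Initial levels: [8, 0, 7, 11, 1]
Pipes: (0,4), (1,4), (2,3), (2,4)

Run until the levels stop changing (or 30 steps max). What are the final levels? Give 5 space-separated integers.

Answer: 4 4 5 7 7

Derivation:
Step 1: flows [0->4,4->1,3->2,2->4] -> levels [7 1 7 10 2]
Step 2: flows [0->4,4->1,3->2,2->4] -> levels [6 2 7 9 3]
Step 3: flows [0->4,4->1,3->2,2->4] -> levels [5 3 7 8 4]
Step 4: flows [0->4,4->1,3->2,2->4] -> levels [4 4 7 7 5]
Step 5: flows [4->0,4->1,2=3,2->4] -> levels [5 5 6 7 4]
Step 6: flows [0->4,1->4,3->2,2->4] -> levels [4 4 6 6 7]
Step 7: flows [4->0,4->1,2=3,4->2] -> levels [5 5 7 6 4]
Step 8: flows [0->4,1->4,2->3,2->4] -> levels [4 4 5 7 7]
Step 9: flows [4->0,4->1,3->2,4->2] -> levels [5 5 7 6 4]
  -> period-2 cycle: step 9 state = step 7 state; never stabilizes
  -> state at step 30: (30-7) mod 2 = 1, same as step 8 -> [4 4 5 7 7]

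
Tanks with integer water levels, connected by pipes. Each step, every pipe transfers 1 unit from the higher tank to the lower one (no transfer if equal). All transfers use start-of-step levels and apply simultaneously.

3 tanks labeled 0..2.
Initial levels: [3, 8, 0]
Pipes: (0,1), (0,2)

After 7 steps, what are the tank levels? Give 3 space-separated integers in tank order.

Step 1: flows [1->0,0->2] -> levels [3 7 1]
Step 2: flows [1->0,0->2] -> levels [3 6 2]
Step 3: flows [1->0,0->2] -> levels [3 5 3]
Step 4: flows [1->0,0=2] -> levels [4 4 3]
Step 5: flows [0=1,0->2] -> levels [3 4 4]
Step 6: flows [1->0,2->0] -> levels [5 3 3]
Step 7: flows [0->1,0->2] -> levels [3 4 4]

Answer: 3 4 4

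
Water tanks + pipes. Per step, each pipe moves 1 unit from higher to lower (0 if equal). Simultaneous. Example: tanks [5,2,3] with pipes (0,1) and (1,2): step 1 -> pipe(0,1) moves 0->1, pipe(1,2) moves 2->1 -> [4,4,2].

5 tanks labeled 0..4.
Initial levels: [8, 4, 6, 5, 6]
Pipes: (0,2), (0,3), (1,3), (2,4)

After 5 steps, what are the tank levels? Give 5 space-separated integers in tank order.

Answer: 5 6 7 5 6

Derivation:
Step 1: flows [0->2,0->3,3->1,2=4] -> levels [6 5 7 5 6]
Step 2: flows [2->0,0->3,1=3,2->4] -> levels [6 5 5 6 7]
Step 3: flows [0->2,0=3,3->1,4->2] -> levels [5 6 7 5 6]
Step 4: flows [2->0,0=3,1->3,2->4] -> levels [6 5 5 6 7]
  -> period-2 cycle: step 4 state = step 2 state
  -> state at step 5: (5-2) mod 2 = 1, same as step 3 -> [5 6 7 5 6]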